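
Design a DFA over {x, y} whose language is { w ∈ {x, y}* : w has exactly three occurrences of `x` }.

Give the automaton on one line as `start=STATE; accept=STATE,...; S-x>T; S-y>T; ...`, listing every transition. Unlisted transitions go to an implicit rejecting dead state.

start=q0; accept=q3; q0-x>q1; q0-y>q0; q1-x>q2; q1-y>q1; q2-x>q3; q2-y>q2; q3-x>q4; q3-y>q3; q4-x>q4; q4-y>q4

Count `x`s, saturating at 4: states q0 through q3 mean 0 through 3 `x`s seen; q4 means more than 3. Each `x` increments (capped at q4); other symbols loop. Accept from {q3}.
5 states suffice.
        x   y  
>  q0   q1  q0 
   q1   q2  q1 
   q2   q3  q2 
 * q3   q4  q3 
   q4   q4  q4 
(> = start, * = accepting)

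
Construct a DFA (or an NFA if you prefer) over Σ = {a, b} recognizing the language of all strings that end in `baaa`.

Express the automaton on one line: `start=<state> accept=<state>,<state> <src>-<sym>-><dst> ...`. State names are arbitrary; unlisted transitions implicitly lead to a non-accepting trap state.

Let each state record the length of the longest suffix of the input read so far that is also a prefix of `baaa`. S1 means the last symbol is `b`; S2 means the last 2 symbols are `ba`; S3 means the last 3 symbols are `baa`; S4 means the last 4 symbols are `baaa`. Accept only at S4, where the string currently ends in `baaa`.
A 5-state machine:
        a   b  
>  S0   S0  S1 
   S1   S2  S1 
   S2   S3  S1 
   S3   S4  S1 
 * S4   S0  S1 
(> = start, * = accepting)

start=S0 accept=S4 S0-a->S0 S0-b->S1 S1-a->S2 S1-b->S1 S2-a->S3 S2-b->S1 S3-a->S4 S3-b->S1 S4-a->S0 S4-b->S1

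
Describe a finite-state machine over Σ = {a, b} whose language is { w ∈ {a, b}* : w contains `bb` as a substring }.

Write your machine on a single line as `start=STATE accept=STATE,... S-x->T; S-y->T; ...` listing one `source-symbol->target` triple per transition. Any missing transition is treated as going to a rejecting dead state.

start=q0; accept=q2; q0-a->q0; q0-b->q1; q1-a->q0; q1-b->q2; q2-a->q2; q2-b->q2

Track how much of `bb` has been matched so far: state q0 is no progress, q2 is the absorbing accept state reached once `bb` has occurred. Intermediate states record partial matches; on a mismatch, fall back to the longest reusable overlap.
3 states suffice.
        a   b  
>  q0   q0  q1 
   q1   q0  q2 
 * q2   q2  q2 
(> = start, * = accepting)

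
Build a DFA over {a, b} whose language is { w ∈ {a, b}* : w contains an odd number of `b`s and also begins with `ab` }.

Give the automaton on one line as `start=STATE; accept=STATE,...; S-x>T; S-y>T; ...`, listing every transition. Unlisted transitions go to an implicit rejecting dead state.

start=q0; accept=q4; q0-a>q1; q0-b>q2; q1-a>q3; q1-b>q4; q2-a>q2; q2-b>q3; q3-a>q3; q3-b>q2; q4-a>q4; q4-b>q5; q5-a>q5; q5-b>q4

Run two small machines in parallel and take their product. One (2 states) tracks the count of `b`s modulo 2; the other (4 states) tracks whether the input so far still matches the prefix `ab`. Each combined state is a pair, one component from each; accept when both components accept.
A 6-state machine:
        a   b  
>  q0   q1  q2 
   q1   q3  q4 
   q2   q2  q3 
   q3   q3  q2 
 * q4   q4  q5 
   q5   q5  q4 
(> = start, * = accepting)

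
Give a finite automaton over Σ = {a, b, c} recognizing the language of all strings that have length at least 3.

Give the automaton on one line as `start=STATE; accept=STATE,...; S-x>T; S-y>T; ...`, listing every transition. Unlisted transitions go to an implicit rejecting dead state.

Count input length up to 4: every symbol moves from S0 toward S4, which means 'more than 3' and absorbs. Accept from {S3, S4}.
A 5-state machine:
        a   b   c  
>  S0   S1  S1  S1 
   S1   S2  S2  S2 
   S2   S3  S3  S3 
 * S3   S4  S4  S4 
 * S4   S4  S4  S4 
(> = start, * = accepting)

start=S0; accept=S3,S4; S0-a>S1; S0-b>S1; S0-c>S1; S1-a>S2; S1-b>S2; S1-c>S2; S2-a>S3; S2-b>S3; S2-c>S3; S3-a>S4; S3-b>S4; S3-c>S4; S4-a>S4; S4-b>S4; S4-c>S4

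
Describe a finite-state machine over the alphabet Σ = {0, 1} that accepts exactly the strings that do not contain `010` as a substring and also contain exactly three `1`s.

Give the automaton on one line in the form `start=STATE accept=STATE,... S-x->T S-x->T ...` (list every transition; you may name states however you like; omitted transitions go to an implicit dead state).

start=S0 accept=S9,S10 S0-0->S1 S0-1->S2 S1-0->S1 S1-1->S3 S2-0->S4 S2-1->S5 S3-0->S6 S3-1->S5 S4-0->S4 S4-1->S7 S5-0->S8 S5-1->S9 S6-0->S6 S6-1->S6 S7-0->S6 S7-1->S9 S8-0->S8 S8-1->S10 S9-0->S9 S9-1->S6 S10-0->S6 S10-1->S6

Build one automaton per condition and run them in lockstep. The first has 4 states tracking partial matches of the forbidden pattern `010`; the second has 5 states tracking the count of `1`s, saturating at 4. A product state is a pair (one from each), accepting exactly when both do. Minimizing collapses redundant product states.
With 11 states:
          0    1  
>  S0     S1   S2 
   S1     S1   S3 
   S2     S4   S5 
   S3     S6   S5 
   S4     S4   S7 
   S5     S8   S9 
   S6     S6   S6 
   S7     S6   S9 
   S8     S8  S10 
 * S9     S9   S6 
 * S10    S6   S6 
(> = start, * = accepting)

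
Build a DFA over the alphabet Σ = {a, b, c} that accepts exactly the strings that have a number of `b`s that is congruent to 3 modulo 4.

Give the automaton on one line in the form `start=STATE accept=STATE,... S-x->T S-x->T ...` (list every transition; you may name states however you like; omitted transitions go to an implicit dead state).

Keep the running count of `b`s modulo 4: each `b` advances along the cycle S0 → S1 → S2 → S3 → S0 while other symbols loop. Accept at S3.
With 4 states:
        a   b   c  
>  S0   S0  S1  S0 
   S1   S1  S2  S1 
   S2   S2  S3  S2 
 * S3   S3  S0  S3 
(> = start, * = accepting)

start=S0 accept=S3 S0-a->S0 S0-b->S1 S0-c->S0 S1-a->S1 S1-b->S2 S1-c->S1 S2-a->S2 S2-b->S3 S2-c->S2 S3-a->S3 S3-b->S0 S3-c->S3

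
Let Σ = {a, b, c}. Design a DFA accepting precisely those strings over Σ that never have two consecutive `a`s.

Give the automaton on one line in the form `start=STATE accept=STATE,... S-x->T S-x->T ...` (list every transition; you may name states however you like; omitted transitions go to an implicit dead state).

This is the complement of 'contains `aa`'. Use the same substring-matching states — q0 through q2 holding how much of `aa` has just been matched — but flip the accepting set: everything except the trap q2 accepts.
With 3 states:
        a   b   c  
>* q0   q1  q0  q0 
 * q1   q2  q0  q0 
   q2   q2  q2  q2 
(> = start, * = accepting)

start=q0 accept=q0,q1 q0-a->q1 q0-b->q0 q0-c->q0 q1-a->q2 q1-b->q0 q1-c->q0 q2-a->q2 q2-b->q2 q2-c->q2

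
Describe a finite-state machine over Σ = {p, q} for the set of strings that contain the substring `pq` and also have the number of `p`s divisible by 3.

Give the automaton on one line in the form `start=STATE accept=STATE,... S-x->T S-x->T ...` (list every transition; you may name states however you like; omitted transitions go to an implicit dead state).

Build one automaton per condition and run them in lockstep. One (3 states) tracks whether and how much of `pq` has been seen; the other (3 states) tracks the count of `p`s modulo 3. Each combined state is a pair, one component from each; accept when both components accept.
7 states suffice.
        p   q  
>  s0   s1  s0 
   s1   s2  s3 
   s2   s4  s5 
   s3   s5  s3 
   s4   s1  s6 
   s5   s6  s5 
 * s6   s3  s6 
(> = start, * = accepting)

start=s0 accept=s6 s0-p->s1 s0-q->s0 s1-p->s2 s1-q->s3 s2-p->s4 s2-q->s5 s3-p->s5 s3-q->s3 s4-p->s1 s4-q->s6 s5-p->s6 s5-q->s5 s6-p->s3 s6-q->s6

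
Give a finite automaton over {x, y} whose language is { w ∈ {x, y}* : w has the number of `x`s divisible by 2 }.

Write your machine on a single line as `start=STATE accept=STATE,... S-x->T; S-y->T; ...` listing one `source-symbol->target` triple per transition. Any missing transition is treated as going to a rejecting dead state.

start=S0; accept=S0; S0-x->S1; S0-y->S0; S1-x->S0; S1-y->S1

The only thing that matters is how many `x`s have appeared, reduced mod 2. Use one state per residue: S0 for 0, …, S1 for 1. Reading `x` moves to the next residue; anything else stays put. S0 is accepting.
        x   y  
>* S0   S1  S0 
   S1   S0  S1 
(> = start, * = accepting)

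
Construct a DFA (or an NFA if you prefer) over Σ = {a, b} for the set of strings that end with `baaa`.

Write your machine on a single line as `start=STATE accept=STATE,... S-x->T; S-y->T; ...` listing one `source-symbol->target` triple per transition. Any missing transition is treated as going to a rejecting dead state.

start=q0; accept=q4; q0-a->q0; q0-b->q1; q1-a->q2; q1-b->q1; q2-a->q3; q2-b->q1; q3-a->q4; q3-b->q1; q4-a->q0; q4-b->q1

Let each state record the length of the longest suffix of the input read so far that is also a prefix of `baaa`. q1 means the last symbol is `b`; q2 means the last 2 symbols are `ba`; q3 means the last 3 symbols are `baa`; q4 means the last 4 symbols are `baaa`. Accept only at q4, where the string currently ends in `baaa`.
5 states suffice.
        a   b  
>  q0   q0  q1 
   q1   q2  q1 
   q2   q3  q1 
   q3   q4  q1 
 * q4   q0  q1 
(> = start, * = accepting)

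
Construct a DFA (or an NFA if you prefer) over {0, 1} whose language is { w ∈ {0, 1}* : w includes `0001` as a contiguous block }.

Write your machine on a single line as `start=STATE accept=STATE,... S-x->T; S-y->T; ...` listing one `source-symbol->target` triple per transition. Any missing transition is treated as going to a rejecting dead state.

States s0..s3 record the length of the longest prefix of `0001` that matches the current input suffix. Reaching s4 means `0001` has been seen, and we stay there forever. Accept from s4.
        0   1  
>  s0   s1  s0 
   s1   s2  s0 
   s2   s3  s0 
   s3   s3  s4 
 * s4   s4  s4 
(> = start, * = accepting)

start=s0; accept=s4; s0-0->s1; s0-1->s0; s1-0->s2; s1-1->s0; s2-0->s3; s2-1->s0; s3-0->s3; s3-1->s4; s4-0->s4; s4-1->s4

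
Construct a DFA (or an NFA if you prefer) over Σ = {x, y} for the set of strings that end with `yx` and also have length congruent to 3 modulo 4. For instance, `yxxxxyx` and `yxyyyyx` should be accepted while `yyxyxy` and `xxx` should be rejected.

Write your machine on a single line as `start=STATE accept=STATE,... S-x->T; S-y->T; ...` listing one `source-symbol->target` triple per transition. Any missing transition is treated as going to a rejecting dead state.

Handle the two conditions separately and then intersect. One (3 states) tracks how much of the suffix `yx` has currently been matched; the other (4 states) tracks the input length modulo 4. Each combined state is a pair, one component from each; accept when both components accept. Equivalent product states are then merged.
6 states suffice.
        x   y  
>  S0   S1  S1 
   S1   S2  S3 
   S2   S4  S4 
   S3   S5  S4 
   S4   S0  S0 
 * S5   S0  S0 
(> = start, * = accepting)

start=S0; accept=S5; S0-x->S1; S0-y->S1; S1-x->S2; S1-y->S3; S2-x->S4; S2-y->S4; S3-x->S5; S3-y->S4; S4-x->S0; S4-y->S0; S5-x->S0; S5-y->S0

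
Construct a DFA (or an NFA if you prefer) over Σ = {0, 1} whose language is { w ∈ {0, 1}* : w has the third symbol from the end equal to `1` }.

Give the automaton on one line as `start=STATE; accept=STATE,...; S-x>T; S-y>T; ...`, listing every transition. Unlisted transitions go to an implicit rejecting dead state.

start=A; accept=L,M,N,O; A-0>B; A-1>C; B-0>D; B-1>E; C-0>F; C-1>G; D-0>H; D-1>I; E-0>J; E-1>K; F-0>L; F-1>M; G-0>N; G-1>O; H-0>H; H-1>I; I-0>J; I-1>K; J-0>L; J-1>M; K-0>N; K-1>O; L-0>H; L-1>I; M-0>J; M-1>K; N-0>L; N-1>M; O-0>N; O-1>O

Because acceptance depends on a position counted from the end, the machine has to buffer the most recent 3 symbols. Make each state the string of the last up-to-3 symbols read; on input `x` shift the window left and append `x`. Accept when the buffered window has length 3 and begins with `1`.
A 15-state machine:
       0  1 
>  A   B  C 
   B   D  E 
   C   F  G 
   D   H  I 
   E   J  K 
   F   L  M 
   G   N  O 
   H   H  I 
   I   J  K 
   J   L  M 
   K   N  O 
 * L   H  I 
 * M   J  K 
 * N   L  M 
 * O   N  O 
(> = start, * = accepting)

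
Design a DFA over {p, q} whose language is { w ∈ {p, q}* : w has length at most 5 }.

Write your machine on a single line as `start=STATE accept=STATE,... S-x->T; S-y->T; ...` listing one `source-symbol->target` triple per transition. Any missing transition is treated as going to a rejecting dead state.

start=A; accept=A,B,C,D,E,F; A-p->B; A-q->B; B-p->C; B-q->C; C-p->D; C-q->D; D-p->E; D-q->E; E-p->F; E-q->F; F-p->G; F-q->G; G-p->G; G-q->G

We only need to distinguish lengths 0, 1, …, 5, and '>5'. Chain A → B → C → D → E → F → G on every symbol, with G looping. Accepting states: {A, B, C, D, E, F}.
With 7 states:
       p  q 
>* A   B  B 
 * B   C  C 
 * C   D  D 
 * D   E  E 
 * E   F  F 
 * F   G  G 
   G   G  G 
(> = start, * = accepting)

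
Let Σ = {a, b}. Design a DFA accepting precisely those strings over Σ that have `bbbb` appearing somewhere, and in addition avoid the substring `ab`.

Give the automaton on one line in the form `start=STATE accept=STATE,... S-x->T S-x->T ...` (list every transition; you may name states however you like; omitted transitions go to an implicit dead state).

start=S0 accept=S5,S6 S0-a->S1 S0-b->S2 S1-a->S1 S1-b->S1 S2-a->S1 S2-b->S3 S3-a->S1 S3-b->S4 S4-a->S1 S4-b->S5 S5-a->S6 S5-b->S5 S6-a->S6 S6-b->S1

Run two small machines in parallel and take their product. The first has 5 states tracking whether and how much of `bbbb` has been seen; the second has 3 states tracking partial matches of the forbidden pattern `ab`. A product state is a pair (one from each), accepting exactly when both do. After merging equivalent states the machine shrinks.
7 states suffice.
        a   b  
>  S0   S1  S2 
   S1   S1  S1 
   S2   S1  S3 
   S3   S1  S4 
   S4   S1  S5 
 * S5   S6  S5 
 * S6   S6  S1 
(> = start, * = accepting)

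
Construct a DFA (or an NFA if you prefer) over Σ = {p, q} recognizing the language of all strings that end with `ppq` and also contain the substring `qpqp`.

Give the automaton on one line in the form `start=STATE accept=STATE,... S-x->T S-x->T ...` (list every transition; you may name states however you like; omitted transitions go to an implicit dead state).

start=s0 accept=s7 s0-p->s0 s0-q->s1 s1-p->s2 s1-q->s1 s2-p->s0 s2-q->s3 s3-p->s4 s3-q->s1 s4-p->s5 s4-q->s6 s5-p->s5 s5-q->s7 s6-p->s4 s6-q->s6 s7-p->s4 s7-q->s6

Handle the two conditions separately and then intersect. The first has 4 states tracking how much of the suffix `ppq` has currently been matched; the second has 5 states tracking whether and how much of `qpqp` has been seen. A product state is a pair (one from each), accepting exactly when both do. After merging equivalent states the machine shrinks.
With 8 states:
        p   q  
>  s0   s0  s1 
   s1   s2  s1 
   s2   s0  s3 
   s3   s4  s1 
   s4   s5  s6 
   s5   s5  s7 
   s6   s4  s6 
 * s7   s4  s6 
(> = start, * = accepting)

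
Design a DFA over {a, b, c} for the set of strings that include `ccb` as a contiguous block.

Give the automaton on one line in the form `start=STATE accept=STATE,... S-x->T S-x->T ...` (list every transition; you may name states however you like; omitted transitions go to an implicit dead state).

start=q0 accept=q3 q0-a->q0 q0-b->q0 q0-c->q1 q1-a->q0 q1-b->q0 q1-c->q2 q2-a->q0 q2-b->q3 q2-c->q2 q3-a->q3 q3-b->q3 q3-c->q3

States q0..q2 record the length of the longest prefix of `ccb` that matches the current input suffix. Reaching q3 means `ccb` has been seen, and we stay there forever. Accept from q3.
With 4 states:
        a   b   c  
>  q0   q0  q0  q1 
   q1   q0  q0  q2 
   q2   q0  q3  q2 
 * q3   q3  q3  q3 
(> = start, * = accepting)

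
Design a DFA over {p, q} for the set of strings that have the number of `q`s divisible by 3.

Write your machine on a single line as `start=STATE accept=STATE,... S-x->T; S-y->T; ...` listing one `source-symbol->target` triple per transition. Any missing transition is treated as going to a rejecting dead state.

The only thing that matters is how many `q`s have appeared, reduced mod 3. Use one state per residue: s0 for 0, …, s2 for 2. Reading `q` moves to the next residue; anything else stays put. s0 is accepting.
        p   q  
>* s0   s0  s1 
   s1   s1  s2 
   s2   s2  s0 
(> = start, * = accepting)

start=s0; accept=s0; s0-p->s0; s0-q->s1; s1-p->s1; s1-q->s2; s2-p->s2; s2-q->s0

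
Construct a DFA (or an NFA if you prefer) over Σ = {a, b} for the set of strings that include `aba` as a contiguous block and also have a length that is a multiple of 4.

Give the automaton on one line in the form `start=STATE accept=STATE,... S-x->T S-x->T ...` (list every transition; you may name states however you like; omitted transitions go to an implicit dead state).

Handle the two conditions separately and then intersect. One (4 states) tracks whether and how much of `aba` has been seen; the other (4 states) tracks the input length modulo 4. Each combined state is a pair, one component from each; accept when both components accept.
A 16-state machine:
          a    b  
>  s0     s1   s2 
   s1     s3   s4 
   s2     s3   s5 
   s3     s6   s7 
   s4     s8   s9 
   s5     s6   s9 
   s6    s10  s11 
   s7    s12   s0 
   s8    s12  s12 
   s9    s10   s0 
   s10    s1  s13 
   s11   s14   s2 
 * s12   s14  s14 
   s13   s15   s5 
   s14   s15  s15 
   s15    s8   s8 
(> = start, * = accepting)

start=s0 accept=s12 s0-a->s1 s0-b->s2 s1-a->s3 s1-b->s4 s2-a->s3 s2-b->s5 s3-a->s6 s3-b->s7 s4-a->s8 s4-b->s9 s5-a->s6 s5-b->s9 s6-a->s10 s6-b->s11 s7-a->s12 s7-b->s0 s8-a->s12 s8-b->s12 s9-a->s10 s9-b->s0 s10-a->s1 s10-b->s13 s11-a->s14 s11-b->s2 s12-a->s14 s12-b->s14 s13-a->s15 s13-b->s5 s14-a->s15 s14-b->s15 s15-a->s8 s15-b->s8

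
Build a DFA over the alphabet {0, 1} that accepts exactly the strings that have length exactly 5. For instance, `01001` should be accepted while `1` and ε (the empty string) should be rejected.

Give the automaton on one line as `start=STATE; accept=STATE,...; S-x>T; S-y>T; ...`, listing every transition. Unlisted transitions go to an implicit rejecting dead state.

start=s0; accept=s5; s0-0>s1; s0-1>s1; s1-0>s2; s1-1>s2; s2-0>s3; s2-1>s3; s3-0>s4; s3-1>s4; s4-0>s5; s4-1>s5; s5-0>s6; s5-1>s6; s6-0>s6; s6-1>s6

Count input length up to 6: every symbol moves from s0 toward s6, which means 'more than 5' and absorbs. Accept from {s5}.
With 7 states:
        0   1  
>  s0   s1  s1 
   s1   s2  s2 
   s2   s3  s3 
   s3   s4  s4 
   s4   s5  s5 
 * s5   s6  s6 
   s6   s6  s6 
(> = start, * = accepting)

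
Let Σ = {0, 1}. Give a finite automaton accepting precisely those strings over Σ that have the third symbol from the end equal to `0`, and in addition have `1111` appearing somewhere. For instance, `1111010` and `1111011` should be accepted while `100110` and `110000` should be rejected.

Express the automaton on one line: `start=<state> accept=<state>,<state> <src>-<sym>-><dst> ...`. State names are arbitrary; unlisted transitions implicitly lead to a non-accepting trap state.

start=s0 accept=s19,s20,s21,s22 s0-0->s1 s0-1->s2 s1-0->s3 s1-1->s4 s2-0->s5 s2-1->s6 s3-0->s7 s3-1->s8 s4-0->s9 s4-1->s10 s5-0->s11 s5-1->s12 s6-0->s13 s6-1->s14 s7-0->s7 s7-1->s8 s8-0->s9 s8-1->s10 s9-0->s11 s9-1->s12 s10-0->s13 s10-1->s14 s11-0->s7 s11-1->s8 s12-0->s9 s12-1->s10 s13-0->s11 s13-1->s12 s14-0->s13 s14-1->s15 s15-0->s16 s15-1->s15 s16-0->s17 s16-1->s18 s17-0->s19 s17-1->s20 s18-0->s21 s18-1->s22 s19-0->s19 s19-1->s20 s20-0->s21 s20-1->s22 s21-0->s17 s21-1->s18 s22-0->s16 s22-1->s15

Build one automaton per condition and run them in lockstep. One (15 states) tracks the last 3 symbols read; the other (5 states) tracks whether and how much of `1111` has been seen. Each combined state is a pair, one component from each; accept when both components accept.
23 states suffice.
          0    1  
>  s0     s1   s2 
   s1     s3   s4 
   s2     s5   s6 
   s3     s7   s8 
   s4     s9  s10 
   s5    s11  s12 
   s6    s13  s14 
   s7     s7   s8 
   s8     s9  s10 
   s9    s11  s12 
   s10   s13  s14 
   s11    s7   s8 
   s12    s9  s10 
   s13   s11  s12 
   s14   s13  s15 
   s15   s16  s15 
   s16   s17  s18 
   s17   s19  s20 
   s18   s21  s22 
 * s19   s19  s20 
 * s20   s21  s22 
 * s21   s17  s18 
 * s22   s16  s15 
(> = start, * = accepting)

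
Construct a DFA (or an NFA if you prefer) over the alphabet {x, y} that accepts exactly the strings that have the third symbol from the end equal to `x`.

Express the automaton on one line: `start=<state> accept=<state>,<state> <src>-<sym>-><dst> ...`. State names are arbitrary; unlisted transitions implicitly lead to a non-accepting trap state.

start=s0 accept=s7,s8,s9,s10 s0-x->s1 s0-y->s2 s1-x->s3 s1-y->s4 s2-x->s5 s2-y->s6 s3-x->s7 s3-y->s8 s4-x->s9 s4-y->s10 s5-x->s11 s5-y->s12 s6-x->s13 s6-y->s14 s7-x->s7 s7-y->s8 s8-x->s9 s8-y->s10 s9-x->s11 s9-y->s12 s10-x->s13 s10-y->s14 s11-x->s7 s11-y->s8 s12-x->s9 s12-y->s10 s13-x->s11 s13-y->s12 s14-x->s13 s14-y->s14

A DFA must remember the last 3 symbols (since which symbol is third-to-last isn't known until the input ends). Use one state per possible window of the last ≤3 symbols; accept from those whose window starts with `x`.
A 15-state machine:
          x    y  
>  s0     s1   s2 
   s1     s3   s4 
   s2     s5   s6 
   s3     s7   s8 
   s4     s9  s10 
   s5    s11  s12 
   s6    s13  s14 
 * s7     s7   s8 
 * s8     s9  s10 
 * s9    s11  s12 
 * s10   s13  s14 
   s11    s7   s8 
   s12    s9  s10 
   s13   s11  s12 
   s14   s13  s14 
(> = start, * = accepting)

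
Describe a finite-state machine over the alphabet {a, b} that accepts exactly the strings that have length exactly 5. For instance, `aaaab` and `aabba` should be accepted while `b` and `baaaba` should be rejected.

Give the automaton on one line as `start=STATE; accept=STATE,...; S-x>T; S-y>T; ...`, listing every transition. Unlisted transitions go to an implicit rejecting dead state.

start=s0; accept=s5; s0-a>s1; s0-b>s1; s1-a>s2; s1-b>s2; s2-a>s3; s2-b>s3; s3-a>s4; s3-b>s4; s4-a>s5; s4-b>s5; s5-a>s6; s5-b>s6; s6-a>s6; s6-b>s6

Count input length up to 6: every symbol moves from s0 toward s6, which means 'more than 5' and absorbs. Accept from {s5}.
With 7 states:
        a   b  
>  s0   s1  s1 
   s1   s2  s2 
   s2   s3  s3 
   s3   s4  s4 
   s4   s5  s5 
 * s5   s6  s6 
   s6   s6  s6 
(> = start, * = accepting)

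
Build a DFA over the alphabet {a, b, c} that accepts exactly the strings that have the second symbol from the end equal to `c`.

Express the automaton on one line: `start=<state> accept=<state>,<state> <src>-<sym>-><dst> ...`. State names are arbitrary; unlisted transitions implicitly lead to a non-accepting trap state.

start=q0 accept=q10,q11,q12 q0-a->q1 q0-b->q2 q0-c->q3 q1-a->q4 q1-b->q5 q1-c->q6 q2-a->q7 q2-b->q8 q2-c->q9 q3-a->q10 q3-b->q11 q3-c->q12 q4-a->q4 q4-b->q5 q4-c->q6 q5-a->q7 q5-b->q8 q5-c->q9 q6-a->q10 q6-b->q11 q6-c->q12 q7-a->q4 q7-b->q5 q7-c->q6 q8-a->q7 q8-b->q8 q8-c->q9 q9-a->q10 q9-b->q11 q9-c->q12 q10-a->q4 q10-b->q5 q10-c->q6 q11-a->q7 q11-b->q8 q11-c->q9 q12-a->q10 q12-b->q11 q12-c->q12

Because acceptance depends on a position counted from the end, the machine has to buffer the most recent 2 symbols. Make each state the string of the last up-to-2 symbols read; on input `x` shift the window left and append `x`. Accept when the buffered window has length 2 and begins with `c`.
          a    b    c  
>  q0     q1   q2   q3 
   q1     q4   q5   q6 
   q2     q7   q8   q9 
   q3    q10  q11  q12 
   q4     q4   q5   q6 
   q5     q7   q8   q9 
   q6    q10  q11  q12 
   q7     q4   q5   q6 
   q8     q7   q8   q9 
   q9    q10  q11  q12 
 * q10    q4   q5   q6 
 * q11    q7   q8   q9 
 * q12   q10  q11  q12 
(> = start, * = accepting)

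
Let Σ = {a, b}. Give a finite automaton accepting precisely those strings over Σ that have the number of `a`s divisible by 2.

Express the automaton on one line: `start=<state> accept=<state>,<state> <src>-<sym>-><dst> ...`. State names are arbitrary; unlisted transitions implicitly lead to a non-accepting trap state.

start=S0 accept=S0 S0-a->S1 S0-b->S0 S1-a->S0 S1-b->S1

Keep the running count of `a`s modulo 2: each `a` advances along the cycle S0 → S1 → S0 while other symbols loop. Accept at S0.
        a   b  
>* S0   S1  S0 
   S1   S0  S1 
(> = start, * = accepting)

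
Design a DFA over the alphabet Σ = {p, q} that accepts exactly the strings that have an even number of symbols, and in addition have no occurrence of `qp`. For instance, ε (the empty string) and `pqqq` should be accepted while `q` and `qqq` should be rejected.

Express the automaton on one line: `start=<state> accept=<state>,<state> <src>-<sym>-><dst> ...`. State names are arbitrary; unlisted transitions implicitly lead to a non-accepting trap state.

start=A accept=A,D A-p->B A-q->C B-p->A B-q->D C-p->E C-q->D D-p->E D-q->C E-p->E E-q->E

Build one automaton per condition and run them in lockstep. The first has 2 states tracking the input length modulo 2; the second has 3 states tracking partial matches of the forbidden pattern `qp`. A product state is a pair (one from each), accepting exactly when both do. Minimizing collapses redundant product states.
A 5-state machine:
       p  q 
>* A   B  C 
   B   A  D 
   C   E  D 
 * D   E  C 
   E   E  E 
(> = start, * = accepting)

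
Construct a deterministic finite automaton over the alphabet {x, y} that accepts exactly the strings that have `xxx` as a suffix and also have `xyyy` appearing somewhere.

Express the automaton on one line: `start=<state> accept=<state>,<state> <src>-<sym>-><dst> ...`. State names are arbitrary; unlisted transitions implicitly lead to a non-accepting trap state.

start=s0 accept=s7 s0-x->s1 s0-y->s0 s1-x->s1 s1-y->s2 s2-x->s1 s2-y->s3 s3-x->s1 s3-y->s4 s4-x->s5 s4-y->s4 s5-x->s6 s5-y->s4 s6-x->s7 s6-y->s4 s7-x->s7 s7-y->s4

Build one automaton per condition and run them in lockstep. One (4 states) tracks how much of the suffix `xxx` has currently been matched; the other (5 states) tracks whether and how much of `xyyy` has been seen. Each combined state is a pair, one component from each; accept when both components accept. After merging equivalent states the machine shrinks.
        x   y  
>  s0   s1  s0 
   s1   s1  s2 
   s2   s1  s3 
   s3   s1  s4 
   s4   s5  s4 
   s5   s6  s4 
   s6   s7  s4 
 * s7   s7  s4 
(> = start, * = accepting)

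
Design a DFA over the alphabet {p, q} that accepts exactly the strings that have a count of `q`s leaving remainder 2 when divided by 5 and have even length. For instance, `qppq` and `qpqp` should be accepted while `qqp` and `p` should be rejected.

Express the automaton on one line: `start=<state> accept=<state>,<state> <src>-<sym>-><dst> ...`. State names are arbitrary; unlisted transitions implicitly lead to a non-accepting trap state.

Build one automaton per condition and run them in lockstep. The first has 5 states tracking the count of `q`s modulo 5; the second has 2 states tracking the input length modulo 2. A product state is a pair (one from each), accepting exactly when both do.
With 10 states:
       p  q 
>  A   B  C 
   B   A  D 
   C   D  E 
   D   C  F 
 * E   F  G 
   F   E  H 
   G   H  I 
   H   G  J 
   I   J  B 
   J   I  A 
(> = start, * = accepting)

start=A accept=E A-p->B A-q->C B-p->A B-q->D C-p->D C-q->E D-p->C D-q->F E-p->F E-q->G F-p->E F-q->H G-p->H G-q->I H-p->G H-q->J I-p->J I-q->B J-p->I J-q->A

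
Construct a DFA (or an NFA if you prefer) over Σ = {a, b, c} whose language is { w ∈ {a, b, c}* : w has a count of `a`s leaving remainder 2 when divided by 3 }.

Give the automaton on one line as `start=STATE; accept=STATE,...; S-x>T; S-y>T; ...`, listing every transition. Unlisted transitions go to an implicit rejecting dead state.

start=S0; accept=S2; S0-a>S1; S0-b>S0; S0-c>S0; S1-a>S2; S1-b>S1; S1-c>S1; S2-a>S0; S2-b>S2; S2-c>S2

Keep the running count of `a`s modulo 3: each `a` advances along the cycle S0 → S1 → S2 → S0 while other symbols loop. Accept at S2.
A 3-state machine:
        a   b   c  
>  S0   S1  S0  S0 
   S1   S2  S1  S1 
 * S2   S0  S2  S2 
(> = start, * = accepting)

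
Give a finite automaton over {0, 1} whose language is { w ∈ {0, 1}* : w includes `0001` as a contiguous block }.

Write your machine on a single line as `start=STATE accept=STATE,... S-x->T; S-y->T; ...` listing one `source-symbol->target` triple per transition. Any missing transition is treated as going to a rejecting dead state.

start=A; accept=E; A-0->B; A-1->A; B-0->C; B-1->A; C-0->D; C-1->A; D-0->D; D-1->E; E-0->E; E-1->E

Track how much of `0001` has been matched so far: state A is no progress, E is the absorbing accept state reached once `0001` has occurred. Intermediate states record partial matches; on a mismatch, fall back to the longest reusable overlap.
       0  1 
>  A   B  A 
   B   C  A 
   C   D  A 
   D   D  E 
 * E   E  E 
(> = start, * = accepting)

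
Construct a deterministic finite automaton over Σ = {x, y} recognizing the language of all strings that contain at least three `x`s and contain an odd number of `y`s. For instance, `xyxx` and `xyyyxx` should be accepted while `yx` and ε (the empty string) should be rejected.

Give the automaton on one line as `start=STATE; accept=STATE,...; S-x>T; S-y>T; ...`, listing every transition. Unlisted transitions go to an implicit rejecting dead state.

start=q0; accept=q7; q0-x>q1; q0-y>q2; q1-x>q3; q1-y>q4; q2-x>q4; q2-y>q0; q3-x>q5; q3-y>q6; q4-x>q6; q4-y>q1; q5-x>q5; q5-y>q7; q6-x>q7; q6-y>q3; q7-x>q7; q7-y>q5

Build one automaton per condition and run them in lockstep. One (5 states) tracks the count of `x`s, saturating at 4; the other (2 states) tracks the count of `y`s modulo 2. Each combined state is a pair, one component from each; accept when both components accept. Equivalent product states are then merged.
With 8 states:
        x   y  
>  q0   q1  q2 
   q1   q3  q4 
   q2   q4  q0 
   q3   q5  q6 
   q4   q6  q1 
   q5   q5  q7 
   q6   q7  q3 
 * q7   q7  q5 
(> = start, * = accepting)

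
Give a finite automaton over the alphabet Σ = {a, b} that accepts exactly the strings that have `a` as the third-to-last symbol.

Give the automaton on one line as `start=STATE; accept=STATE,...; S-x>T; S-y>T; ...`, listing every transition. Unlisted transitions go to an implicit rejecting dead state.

A DFA must remember the last 3 symbols (since which symbol is third-to-last isn't known until the input ends). Use one state per possible window of the last ≤3 symbols; accept from those whose window starts with `a`.
15 states suffice.
          a    b  
>  s0     s1   s2 
   s1     s3   s4 
   s2     s5   s6 
   s3     s7   s8 
   s4     s9  s10 
   s5    s11  s12 
   s6    s13  s14 
 * s7     s7   s8 
 * s8     s9  s10 
 * s9    s11  s12 
 * s10   s13  s14 
   s11    s7   s8 
   s12    s9  s10 
   s13   s11  s12 
   s14   s13  s14 
(> = start, * = accepting)

start=s0; accept=s7,s8,s9,s10; s0-a>s1; s0-b>s2; s1-a>s3; s1-b>s4; s2-a>s5; s2-b>s6; s3-a>s7; s3-b>s8; s4-a>s9; s4-b>s10; s5-a>s11; s5-b>s12; s6-a>s13; s6-b>s14; s7-a>s7; s7-b>s8; s8-a>s9; s8-b>s10; s9-a>s11; s9-b>s12; s10-a>s13; s10-b>s14; s11-a>s7; s11-b>s8; s12-a>s9; s12-b>s10; s13-a>s11; s13-b>s12; s14-a>s13; s14-b>s14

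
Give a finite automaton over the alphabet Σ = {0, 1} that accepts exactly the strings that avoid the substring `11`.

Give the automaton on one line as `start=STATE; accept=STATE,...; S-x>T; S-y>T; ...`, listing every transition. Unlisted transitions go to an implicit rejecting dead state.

start=q0; accept=q0,q1; q0-0>q0; q0-1>q1; q1-0>q0; q1-1>q2; q2-0>q2; q2-1>q2

Track partial matches of the forbidden pattern `11`. State q2 is a dead state reached once `11` has occurred; every other state accepts. q0 means no part of `11` is currently matched.
3 states suffice.
        0   1  
>* q0   q0  q1 
 * q1   q0  q2 
   q2   q2  q2 
(> = start, * = accepting)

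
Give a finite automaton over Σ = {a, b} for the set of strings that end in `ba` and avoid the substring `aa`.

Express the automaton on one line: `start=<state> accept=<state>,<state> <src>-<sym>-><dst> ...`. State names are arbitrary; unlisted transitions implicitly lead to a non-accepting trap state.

start=S0 accept=S4 S0-a->S1 S0-b->S2 S1-a->S3 S1-b->S2 S2-a->S4 S2-b->S2 S3-a->S3 S3-b->S3 S4-a->S3 S4-b->S2

Build one automaton per condition and run them in lockstep. The first has 3 states tracking how much of the suffix `ba` has currently been matched; the second has 3 states tracking partial matches of the forbidden pattern `aa`. A product state is a pair (one from each), accepting exactly when both do. Equivalent product states are then merged.
A 5-state machine:
        a   b  
>  S0   S1  S2 
   S1   S3  S2 
   S2   S4  S2 
   S3   S3  S3 
 * S4   S3  S2 
(> = start, * = accepting)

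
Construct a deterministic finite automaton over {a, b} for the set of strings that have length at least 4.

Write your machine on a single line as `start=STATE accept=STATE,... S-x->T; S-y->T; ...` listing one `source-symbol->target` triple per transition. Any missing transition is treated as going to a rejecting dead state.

Count input length up to 5: every symbol moves from q0 toward q5, which means 'more than 4' and absorbs. Accept from {q4, q5}.
A 6-state machine:
        a   b  
>  q0   q1  q1 
   q1   q2  q2 
   q2   q3  q3 
   q3   q4  q4 
 * q4   q5  q5 
 * q5   q5  q5 
(> = start, * = accepting)

start=q0; accept=q4,q5; q0-a->q1; q0-b->q1; q1-a->q2; q1-b->q2; q2-a->q3; q2-b->q3; q3-a->q4; q3-b->q4; q4-a->q5; q4-b->q5; q5-a->q5; q5-b->q5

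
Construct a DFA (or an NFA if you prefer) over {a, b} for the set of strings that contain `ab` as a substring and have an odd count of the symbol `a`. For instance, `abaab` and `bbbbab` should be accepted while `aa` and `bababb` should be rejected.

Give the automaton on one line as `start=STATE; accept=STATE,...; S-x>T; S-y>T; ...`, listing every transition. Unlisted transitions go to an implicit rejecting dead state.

Handle the two conditions separately and then intersect. The first has 3 states tracking whether and how much of `ab` has been seen; the second has 2 states tracking the count of `a`s modulo 2. A product state is a pair (one from each), accepting exactly when both do.
        a   b  
>  S0   S1  S0 
   S1   S2  S3 
   S2   S1  S4 
 * S3   S4  S3 
   S4   S3  S4 
(> = start, * = accepting)

start=S0; accept=S3; S0-a>S1; S0-b>S0; S1-a>S2; S1-b>S3; S2-a>S1; S2-b>S4; S3-a>S4; S3-b>S3; S4-a>S3; S4-b>S4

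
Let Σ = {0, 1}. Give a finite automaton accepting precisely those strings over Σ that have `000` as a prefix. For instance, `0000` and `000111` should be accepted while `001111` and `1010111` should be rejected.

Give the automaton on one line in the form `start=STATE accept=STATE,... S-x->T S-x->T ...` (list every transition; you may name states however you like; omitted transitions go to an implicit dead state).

Walk along `000` while the input agrees: from q0 take `0` to q1, and so on. Any deviation drops to the rejecting sink q4. Once q3 is reached the prefix is confirmed and every continuation is accepted.
With 5 states:
        0   1  
>  q0   q1  q4 
   q1   q2  q4 
   q2   q3  q4 
 * q3   q3  q3 
   q4   q4  q4 
(> = start, * = accepting)

start=q0 accept=q3 q0-0->q1 q0-1->q4 q1-0->q2 q1-1->q4 q2-0->q3 q2-1->q4 q3-0->q3 q3-1->q3 q4-0->q4 q4-1->q4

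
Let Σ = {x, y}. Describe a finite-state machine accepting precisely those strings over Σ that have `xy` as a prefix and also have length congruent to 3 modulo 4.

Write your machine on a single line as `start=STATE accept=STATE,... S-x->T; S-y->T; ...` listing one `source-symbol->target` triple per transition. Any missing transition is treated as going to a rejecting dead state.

start=q0; accept=q4; q0-x->q1; q0-y->q2; q1-x->q2; q1-y->q3; q2-x->q2; q2-y->q2; q3-x->q4; q3-y->q4; q4-x->q5; q4-y->q5; q5-x->q6; q5-y->q6; q6-x->q3; q6-y->q3

Run two small machines in parallel and take their product. The first has 4 states tracking whether the input so far still matches the prefix `xy`; the second has 4 states tracking the input length modulo 4. A product state is a pair (one from each), accepting exactly when both do. After merging equivalent states the machine shrinks.
        x   y  
>  q0   q1  q2 
   q1   q2  q3 
   q2   q2  q2 
   q3   q4  q4 
 * q4   q5  q5 
   q5   q6  q6 
   q6   q3  q3 
(> = start, * = accepting)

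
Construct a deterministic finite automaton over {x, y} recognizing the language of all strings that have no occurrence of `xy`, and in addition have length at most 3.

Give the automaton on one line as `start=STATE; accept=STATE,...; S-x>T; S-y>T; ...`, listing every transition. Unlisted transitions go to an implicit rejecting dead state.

start=S0; accept=S0,S1,S2,S3,S5,S6; S0-x>S1; S0-y>S2; S1-x>S3; S1-y>S4; S2-x>S3; S2-y>S5; S3-x>S6; S3-y>S4; S4-x>S4; S4-y>S4; S5-x>S6; S5-y>S6; S6-x>S4; S6-y>S4

Run two small machines in parallel and take their product. The first has 3 states tracking partial matches of the forbidden pattern `xy`; the second has 5 states tracking the input length, saturating at 4. A product state is a pair (one from each), accepting exactly when both do. Minimizing collapses redundant product states.
A 7-state machine:
        x   y  
>* S0   S1  S2 
 * S1   S3  S4 
 * S2   S3  S5 
 * S3   S6  S4 
   S4   S4  S4 
 * S5   S6  S6 
 * S6   S4  S4 
(> = start, * = accepting)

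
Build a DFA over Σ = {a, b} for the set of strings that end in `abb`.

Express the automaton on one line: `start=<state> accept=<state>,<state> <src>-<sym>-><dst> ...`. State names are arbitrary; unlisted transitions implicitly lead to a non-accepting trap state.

Let each state record the length of the longest suffix of the input read so far that is also a prefix of `abb`. q1 means the last symbol is `a`; q2 means the last 2 symbols are `ab`; q3 means the last 3 symbols are `abb`. Accept only at q3, where the string currently ends in `abb`.
With 4 states:
        a   b  
>  q0   q1  q0 
   q1   q1  q2 
   q2   q1  q3 
 * q3   q1  q0 
(> = start, * = accepting)

start=q0 accept=q3 q0-a->q1 q0-b->q0 q1-a->q1 q1-b->q2 q2-a->q1 q2-b->q3 q3-a->q1 q3-b->q0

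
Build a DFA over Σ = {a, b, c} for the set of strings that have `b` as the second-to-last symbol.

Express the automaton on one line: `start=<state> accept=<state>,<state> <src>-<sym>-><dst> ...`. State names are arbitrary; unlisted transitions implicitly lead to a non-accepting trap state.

Because acceptance depends on a position counted from the end, the machine has to buffer the most recent 2 symbols. Make each state the string of the last up-to-2 symbols read; on input `x` shift the window left and append `x`. Accept when the buffered window has length 2 and begins with `b`.
          a    b    c  
>  q0     q1   q2   q3 
   q1     q4   q5   q6 
   q2     q7   q8   q9 
   q3    q10  q11  q12 
   q4     q4   q5   q6 
   q5     q7   q8   q9 
   q6    q10  q11  q12 
 * q7     q4   q5   q6 
 * q8     q7   q8   q9 
 * q9    q10  q11  q12 
   q10    q4   q5   q6 
   q11    q7   q8   q9 
   q12   q10  q11  q12 
(> = start, * = accepting)

start=q0 accept=q7,q8,q9 q0-a->q1 q0-b->q2 q0-c->q3 q1-a->q4 q1-b->q5 q1-c->q6 q2-a->q7 q2-b->q8 q2-c->q9 q3-a->q10 q3-b->q11 q3-c->q12 q4-a->q4 q4-b->q5 q4-c->q6 q5-a->q7 q5-b->q8 q5-c->q9 q6-a->q10 q6-b->q11 q6-c->q12 q7-a->q4 q7-b->q5 q7-c->q6 q8-a->q7 q8-b->q8 q8-c->q9 q9-a->q10 q9-b->q11 q9-c->q12 q10-a->q4 q10-b->q5 q10-c->q6 q11-a->q7 q11-b->q8 q11-c->q9 q12-a->q10 q12-b->q11 q12-c->q12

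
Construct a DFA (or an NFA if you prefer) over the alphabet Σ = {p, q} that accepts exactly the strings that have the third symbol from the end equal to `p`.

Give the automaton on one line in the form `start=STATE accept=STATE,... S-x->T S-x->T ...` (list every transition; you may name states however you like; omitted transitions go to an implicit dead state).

Because acceptance depends on a position counted from the end, the machine has to buffer the most recent 3 symbols. Make each state the string of the last up-to-3 symbols read; on input `x` shift the window left and append `x`. Accept when the buffered window has length 3 and begins with `p`.
15 states suffice.
       p  q 
>  A   B  C 
   B   D  E 
   C   F  G 
   D   H  I 
   E   J  K 
   F   L  M 
   G   N  O 
 * H   H  I 
 * I   J  K 
 * J   L  M 
 * K   N  O 
   L   H  I 
   M   J  K 
   N   L  M 
   O   N  O 
(> = start, * = accepting)

start=A accept=H,I,J,K A-p->B A-q->C B-p->D B-q->E C-p->F C-q->G D-p->H D-q->I E-p->J E-q->K F-p->L F-q->M G-p->N G-q->O H-p->H H-q->I I-p->J I-q->K J-p->L J-q->M K-p->N K-q->O L-p->H L-q->I M-p->J M-q->K N-p->L N-q->M O-p->N O-q->O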